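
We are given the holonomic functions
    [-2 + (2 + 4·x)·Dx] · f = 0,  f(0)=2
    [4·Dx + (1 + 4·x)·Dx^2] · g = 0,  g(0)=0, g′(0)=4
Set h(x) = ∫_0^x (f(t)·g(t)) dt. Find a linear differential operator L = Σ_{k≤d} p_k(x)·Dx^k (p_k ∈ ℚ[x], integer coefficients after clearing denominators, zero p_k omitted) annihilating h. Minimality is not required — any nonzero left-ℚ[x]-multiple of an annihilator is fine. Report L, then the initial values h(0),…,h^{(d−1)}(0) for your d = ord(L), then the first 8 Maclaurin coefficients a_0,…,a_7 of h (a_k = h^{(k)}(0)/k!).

f: a_k = 2, 2, -1, 1, -5/4, 7/4, -21/8, 33/8, …
g: a_k = 0, 4, -8, 64/3, -64, 1024/5, -2048/3, 16384/7, …
Product ⇒ symmetric product L₀, ord ≤ 2.
Integrate: L := L₀·Dx.
L = (-1 + 4·x)·Dx + (2 + 4·x)·Dx^2 + (1 + 8·x + 20·x^2 + 16·x^3)·Dx^3  (order 3).
h: a_k = 0, 0, 4, -8/3, 17/3, -44/3, 3709/90, -4267/35, …
ICs: h(0) = 0, h′(0) = 0, h′′(0) = 8.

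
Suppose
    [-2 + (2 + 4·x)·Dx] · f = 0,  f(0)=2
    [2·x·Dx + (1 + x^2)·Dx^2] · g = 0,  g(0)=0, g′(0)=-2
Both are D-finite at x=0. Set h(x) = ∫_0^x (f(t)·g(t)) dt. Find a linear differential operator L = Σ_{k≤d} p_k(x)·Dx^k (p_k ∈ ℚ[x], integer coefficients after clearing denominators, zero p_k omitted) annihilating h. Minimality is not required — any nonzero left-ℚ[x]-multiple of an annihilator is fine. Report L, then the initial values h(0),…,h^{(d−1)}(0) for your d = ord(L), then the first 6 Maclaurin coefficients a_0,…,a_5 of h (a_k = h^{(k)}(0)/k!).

L = (3 - 2·x - x^2)·Dx + (-2 - 2·x + 6·x^2 + 4·x^3)·Dx^2 + (1 + 4·x + 5·x^2 + 4·x^3 + 4·x^4)·Dx^3  (order 3).
h: a_k = 0, 0, -2, -4/3, 5/6, -2/15, …
ICs: h(0) = 0, h′(0) = 0, h′′(0) = -4.

f: a_k = 2, 2, -1, 1, -5/4, 7/4, …
g: a_k = 0, -2, 0, 2/3, 0, -2/5, …
f·g: L₀ = L_f ⊗_s L_g, ord ≤ 1·2.
Integrate: L := L₀·Dx.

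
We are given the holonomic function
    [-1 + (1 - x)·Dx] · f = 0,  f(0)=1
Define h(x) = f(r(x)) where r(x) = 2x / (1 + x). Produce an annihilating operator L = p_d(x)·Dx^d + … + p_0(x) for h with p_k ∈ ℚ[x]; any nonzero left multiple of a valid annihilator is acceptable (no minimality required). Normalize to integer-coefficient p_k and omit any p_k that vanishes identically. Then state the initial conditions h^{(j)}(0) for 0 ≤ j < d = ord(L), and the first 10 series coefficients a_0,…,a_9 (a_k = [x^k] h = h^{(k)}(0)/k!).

L = 2 + (-1 + x^2)·Dx  (order 1).
h: a_k = 1, 2, 2, 2, 2, 2, 2, 2, 2, 2, …
ICs: h(0) = 1.

f: a_k = 1, 1, 1, 1, 1, 1, 1, 1, 1, 1, …
Change of var in L_f (x↦r) gives L₀.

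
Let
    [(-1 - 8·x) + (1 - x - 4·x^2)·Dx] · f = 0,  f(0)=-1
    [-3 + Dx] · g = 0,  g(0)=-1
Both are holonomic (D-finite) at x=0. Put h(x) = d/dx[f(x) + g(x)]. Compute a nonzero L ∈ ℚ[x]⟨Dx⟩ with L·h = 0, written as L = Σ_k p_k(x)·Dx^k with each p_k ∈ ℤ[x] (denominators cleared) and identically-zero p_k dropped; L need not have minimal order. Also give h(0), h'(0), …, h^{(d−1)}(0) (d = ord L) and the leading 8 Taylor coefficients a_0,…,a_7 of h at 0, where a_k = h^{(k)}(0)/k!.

L = (72 + 1314·x + 1440·x^2 + 6336·x^3 + 3456·x^4) + (-45 - 426·x - 783·x^2 - 1968·x^3 + 720·x^4 + 1152·x^5)·Dx + (7 - 4·x + 101·x^2 - 48·x^3 - 624·x^4 - 384·x^5)·Dx^2  (order 2).
h: a_k = -4, -19, -81/2, -259/2, -2681/8, -43683/40, -247203/80, -5219929/560, …
ICs: h(0) = -4, h′(0) = -19.

f: a_k = -1, -1, -5, -9, -29, -65, -181, -441, …
g: a_k = -1, -3, -9/2, -9/2, -27/8, -81/40, -81/80, -243/560, …
Weyl lclm of L_f,L_g ⇒ L₀ (ord ≤ 2).
Differentiate: ansatz ord ≤ ord L₀ ⇒ L.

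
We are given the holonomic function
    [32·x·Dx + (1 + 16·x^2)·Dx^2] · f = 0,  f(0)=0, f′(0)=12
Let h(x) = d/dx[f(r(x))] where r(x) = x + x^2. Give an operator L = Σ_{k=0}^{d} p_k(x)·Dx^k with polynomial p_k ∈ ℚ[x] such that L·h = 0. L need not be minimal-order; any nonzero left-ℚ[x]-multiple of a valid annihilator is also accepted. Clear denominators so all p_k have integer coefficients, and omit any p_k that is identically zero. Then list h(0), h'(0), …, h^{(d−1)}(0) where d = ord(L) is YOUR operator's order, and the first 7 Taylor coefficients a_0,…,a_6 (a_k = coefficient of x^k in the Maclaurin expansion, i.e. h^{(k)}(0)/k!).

L = (-2 + 32·x + 128·x^2 + 192·x^3 + 96·x^4) + (1 + 2·x + 16·x^2 + 64·x^3 + 80·x^4 + 32·x^5)·Dx  (order 1).
h: a_k = 12, 24, -192, -768, 2112, 18048, -6144, …
ICs: h(0) = 12.

f: a_k = 0, 12, 0, -64, 0, 3072/5, 0, …
f∘r: x↦r, Dx↦Dx/r' in L_f ⇒ L₀.
Derive L from L₀ (diff closure).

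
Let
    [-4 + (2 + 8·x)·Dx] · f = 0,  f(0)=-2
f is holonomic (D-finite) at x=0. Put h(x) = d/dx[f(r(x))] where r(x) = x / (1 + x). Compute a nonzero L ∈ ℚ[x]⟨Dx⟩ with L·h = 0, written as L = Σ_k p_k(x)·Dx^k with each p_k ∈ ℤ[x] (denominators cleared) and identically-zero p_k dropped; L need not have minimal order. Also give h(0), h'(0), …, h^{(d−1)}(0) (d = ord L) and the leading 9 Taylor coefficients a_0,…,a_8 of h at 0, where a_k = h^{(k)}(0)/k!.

L = (-4 - 10·x) + (-1 - 6·x - 5·x^2)·Dx  (order 1).
h: a_k = -4, 16, -60, 240, -1020, 4512, -20468, 94400, -440460, …
ICs: h(0) = -4.

f: a_k = -2, -4, 4, -8, 20, -56, 168, -528, 1716, …
f∘r: x↦r, Dx↦Dx/r' in L_f ⇒ L₀.
Differentiate: ansatz ord ≤ ord L₀ ⇒ L.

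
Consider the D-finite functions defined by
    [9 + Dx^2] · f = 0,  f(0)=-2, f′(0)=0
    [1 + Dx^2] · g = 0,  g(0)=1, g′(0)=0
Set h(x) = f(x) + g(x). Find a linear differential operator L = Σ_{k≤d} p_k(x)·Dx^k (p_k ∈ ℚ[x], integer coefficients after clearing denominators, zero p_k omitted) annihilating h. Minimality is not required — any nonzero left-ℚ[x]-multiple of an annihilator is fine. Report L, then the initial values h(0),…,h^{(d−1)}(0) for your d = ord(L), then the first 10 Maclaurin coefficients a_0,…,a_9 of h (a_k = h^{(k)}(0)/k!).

L = 9 + 10·Dx^2 + Dx^4  (order 4).
h: a_k = -1, 0, 17/2, 0, -161/24, 0, 1457/720, 0, -13121/40320, 0, …
ICs: h(0) = -1, h′(0) = 0, h′′(0) = 17, h′′′(0) = 0.

f: a_k = -2, 0, 9, 0, -27/4, 0, 81/40, 0, -729/2240, 0, …
g: a_k = 1, 0, -1/2, 0, 1/24, 0, -1/720, 0, 1/40320, 0, …
Sum ⇒ L₀ = lclm(L_f,L_g) in ℚ(x)⟨Dx⟩.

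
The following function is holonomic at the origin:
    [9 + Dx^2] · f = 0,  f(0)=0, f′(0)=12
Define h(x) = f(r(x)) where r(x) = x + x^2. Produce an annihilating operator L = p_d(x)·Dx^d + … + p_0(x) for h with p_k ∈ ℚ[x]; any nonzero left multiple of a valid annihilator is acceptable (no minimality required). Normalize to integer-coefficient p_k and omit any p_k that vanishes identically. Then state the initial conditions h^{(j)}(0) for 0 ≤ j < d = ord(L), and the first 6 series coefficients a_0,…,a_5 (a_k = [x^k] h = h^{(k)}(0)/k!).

f: a_k = 0, 12, 0, -18, 0, 81/10, …
h₀=f(r): pull back L_f along r ⇒ L₀.
L = (9 + 54·x + 108·x^2 + 72·x^3) - 2·Dx + (1 + 2·x)·Dx^2  (order 2).
h: a_k = 0, 12, 12, -18, -54, -459/10, …
ICs: h(0) = 0, h′(0) = 12.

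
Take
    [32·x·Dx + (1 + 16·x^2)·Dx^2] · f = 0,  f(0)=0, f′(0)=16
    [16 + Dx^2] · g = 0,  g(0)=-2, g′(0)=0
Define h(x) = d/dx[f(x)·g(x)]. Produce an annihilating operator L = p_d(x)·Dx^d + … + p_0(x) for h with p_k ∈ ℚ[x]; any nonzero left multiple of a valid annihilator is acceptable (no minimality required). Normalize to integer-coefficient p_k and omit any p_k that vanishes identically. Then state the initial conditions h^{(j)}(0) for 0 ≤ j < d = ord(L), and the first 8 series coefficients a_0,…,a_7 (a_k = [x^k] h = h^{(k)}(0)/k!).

L = (14080 + 602112·x^2 + 15106048·x^4 + 50331648·x^6 + 100663296·x^8 + 268435456·x^10 + 2147483648·x^12) + (8704·x + 581632·x^3 + 9175040·x^5 + 41943040·x^7 + 167772160·x^9 + 536870912·x^11)·Dx + (960 + 43520·x^2 + 1093632·x^4 + 4849664·x^6 + 16777216·x^8 + 67108864·x^10 + 268435456·x^12)·Dx^2 + (544·x + 36352·x^3 + 573440·x^5 + 2621440·x^7 + 10485760·x^9 + 33554432·x^11)·Dx^3 + (5 + 368·x^2 + 9344·x^4 + 106496·x^6 + 655360·x^8 + 3145728·x^10 + 8388608·x^12)·Dx^4  (order 4).
h: a_k = -32, 0, 1280, 0, -50176/3, 0, 10657792/45, 0, …
ICs: h(0) = -32, h′(0) = 0, h′′(0) = 2560, h′′′(0) = 0.

f: a_k = 0, 16, 0, -256/3, 0, 4096/5, 0, -65536/7, …
g: a_k = -2, 0, 16, 0, -64/3, 0, 512/45, 0, …
L₀ := L_f ⊗_s L_g (sym. prod.), ord ≤ 4.
Derive L from L₀ (diff closure).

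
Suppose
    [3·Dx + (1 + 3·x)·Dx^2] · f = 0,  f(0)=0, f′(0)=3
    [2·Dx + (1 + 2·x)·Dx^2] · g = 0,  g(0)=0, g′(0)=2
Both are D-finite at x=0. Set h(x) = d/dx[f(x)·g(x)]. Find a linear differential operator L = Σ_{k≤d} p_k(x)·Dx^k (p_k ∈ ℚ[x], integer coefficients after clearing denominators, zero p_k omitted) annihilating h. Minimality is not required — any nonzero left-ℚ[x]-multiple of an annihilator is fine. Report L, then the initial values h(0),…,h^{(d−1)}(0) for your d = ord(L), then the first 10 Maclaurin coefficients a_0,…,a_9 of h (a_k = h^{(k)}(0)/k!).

f: a_k = 0, 3, -9/2, 9, -81/4, 243/5, -243/2, 2187/7, -6561/8, 2187, …
g: a_k = 0, 2, -2, 8/3, -4, 32/5, -32/3, 128/7, -32, 512/9, …
L₀ := L_f ⊗_s L_g (sym. prod.), ord ≤ 4.
Differentiate: ansatz ord ≤ ord L₀ ⇒ L.
L = (156 + 720·x + 864·x^2) + (310 + 2244·x + 5400·x^2 + 4320·x^3)·Dx + (88 + 860·x + 3132·x^2 + 5040·x^3 + 3024·x^4)·Dx^2 + (5 + 62·x + 305·x^2 + 744·x^3 + 900·x^4 + 432·x^5)·Dx^3  (order 3).
h: a_k = 0, 12, -45, 140, -825/2, 5967/5, -3437, 346896/35, -803223/28, 17513309/210, …
ICs: h(0) = 0, h′(0) = 12, h′′(0) = -90.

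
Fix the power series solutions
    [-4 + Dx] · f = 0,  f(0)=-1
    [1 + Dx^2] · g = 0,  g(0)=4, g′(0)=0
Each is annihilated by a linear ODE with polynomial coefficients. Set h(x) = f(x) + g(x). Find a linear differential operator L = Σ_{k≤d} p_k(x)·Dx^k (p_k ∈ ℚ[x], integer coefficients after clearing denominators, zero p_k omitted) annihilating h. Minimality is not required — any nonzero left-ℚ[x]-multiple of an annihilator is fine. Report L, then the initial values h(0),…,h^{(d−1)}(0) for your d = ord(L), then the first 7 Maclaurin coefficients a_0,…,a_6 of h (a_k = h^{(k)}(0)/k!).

f: a_k = -1, -4, -8, -32/3, -32/3, -128/15, -256/45, …
g: a_k = 4, 0, -2, 0, 1/6, 0, -1/180, …
f+g: L₀ = lclm(L_f,L_g), ord ≤ 1+2.
L = -4 + Dx - 4·Dx^2 + Dx^3  (order 3).
h: a_k = 3, -4, -10, -32/3, -21/2, -128/15, -205/36, …
ICs: h(0) = 3, h′(0) = -4, h′′(0) = -20.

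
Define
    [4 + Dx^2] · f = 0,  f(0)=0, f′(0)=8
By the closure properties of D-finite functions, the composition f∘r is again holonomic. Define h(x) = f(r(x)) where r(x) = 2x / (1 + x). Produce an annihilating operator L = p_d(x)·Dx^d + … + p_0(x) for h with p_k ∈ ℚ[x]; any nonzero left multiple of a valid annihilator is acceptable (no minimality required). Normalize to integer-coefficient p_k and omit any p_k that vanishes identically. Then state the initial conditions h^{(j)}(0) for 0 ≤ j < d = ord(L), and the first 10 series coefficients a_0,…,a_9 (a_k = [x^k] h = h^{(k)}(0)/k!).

f: a_k = 0, 8, 0, -16/3, 0, 16/15, 0, -32/315, 0, 16/2835, …
h₀=f(r): pull back L_f along r ⇒ L₀.
L = 16 + (2 + 6·x + 6·x^2 + 2·x^3)·Dx + (1 + 4·x + 6·x^2 + 4·x^3 + x^4)·Dx^2  (order 2).
h: a_k = 0, 16, -16, -80/3, 112, -3088/15, 240, -39376/315, -10064/45, 481648/567, …
ICs: h(0) = 0, h′(0) = 16.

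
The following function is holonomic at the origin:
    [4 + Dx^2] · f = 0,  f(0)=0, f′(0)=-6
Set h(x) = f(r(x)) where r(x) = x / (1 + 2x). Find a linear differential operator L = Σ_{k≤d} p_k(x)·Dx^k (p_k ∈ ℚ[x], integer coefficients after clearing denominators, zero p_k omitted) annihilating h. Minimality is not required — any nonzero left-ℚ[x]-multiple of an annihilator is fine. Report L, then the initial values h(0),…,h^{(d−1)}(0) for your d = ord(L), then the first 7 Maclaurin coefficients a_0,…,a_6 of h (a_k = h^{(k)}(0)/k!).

L = 4 + (4 + 24·x + 48·x^2 + 32·x^3)·Dx + (1 + 8·x + 24·x^2 + 32·x^3 + 16·x^4)·Dx^2  (order 2).
h: a_k = 0, -6, 12, -20, 24, -4/5, -120, …
ICs: h(0) = 0, h′(0) = -6.

f: a_k = 0, -6, 0, 4, 0, -4/5, 0, …
L₀ from L_f via x↦r, Dx↦r'^{-1}Dx.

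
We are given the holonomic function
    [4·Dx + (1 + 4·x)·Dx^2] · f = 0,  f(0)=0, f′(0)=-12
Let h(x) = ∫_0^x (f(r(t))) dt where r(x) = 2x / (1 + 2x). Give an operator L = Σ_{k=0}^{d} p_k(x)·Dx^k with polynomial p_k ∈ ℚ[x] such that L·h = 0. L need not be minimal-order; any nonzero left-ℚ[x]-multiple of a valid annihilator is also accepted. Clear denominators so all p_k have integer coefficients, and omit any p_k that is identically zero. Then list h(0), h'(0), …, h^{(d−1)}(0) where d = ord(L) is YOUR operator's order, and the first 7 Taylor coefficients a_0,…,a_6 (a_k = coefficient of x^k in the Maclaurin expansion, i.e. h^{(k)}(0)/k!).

L = (12 + 40·x)·Dx^2 + (1 + 12·x + 20·x^2)·Dx^3  (order 3).
h: a_k = 0, 0, -12, 48, -248, 7488/5, -49984/5, …
ICs: h(0) = 0, h′(0) = 0, h′′(0) = -24.

f: a_k = 0, -12, 24, -64, 192, -3072/5, 2048, …
f∘r: x↦r, Dx↦Dx/r' in L_f ⇒ L₀.
Integrate: L := L₀·Dx.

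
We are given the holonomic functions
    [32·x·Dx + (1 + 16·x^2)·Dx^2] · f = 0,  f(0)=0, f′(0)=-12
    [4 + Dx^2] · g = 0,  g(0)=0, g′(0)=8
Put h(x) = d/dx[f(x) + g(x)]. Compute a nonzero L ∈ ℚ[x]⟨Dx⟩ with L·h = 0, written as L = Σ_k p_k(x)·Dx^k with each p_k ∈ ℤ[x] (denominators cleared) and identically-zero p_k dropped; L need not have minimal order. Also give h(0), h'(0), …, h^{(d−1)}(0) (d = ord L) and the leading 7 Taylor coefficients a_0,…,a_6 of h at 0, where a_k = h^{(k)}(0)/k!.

f: a_k = 0, -12, 0, 64, 0, -3072/5, 0, …
g: a_k = 0, 8, 0, -16/3, 0, 16/15, 0, …
Weyl lclm of L_f,L_g ⇒ L₀ (ord ≤ 4).
h₀' ⇒ L via d/dx closure of L₀.
L = (-6016·x + 102400·x^3 + 32768·x^5) + (-28 + 1216·x^2 + 27648·x^4 + 16384·x^6)·Dx + (-1504·x + 25600·x^3 + 8192·x^5)·Dx^2 + (-7 + 304·x^2 + 6912·x^4 + 4096·x^6)·Dx^3  (order 3).
h: a_k = -4, 0, 176, 0, -9200/3, 0, 2211808/45, …
ICs: h(0) = -4, h′(0) = 0, h′′(0) = 352.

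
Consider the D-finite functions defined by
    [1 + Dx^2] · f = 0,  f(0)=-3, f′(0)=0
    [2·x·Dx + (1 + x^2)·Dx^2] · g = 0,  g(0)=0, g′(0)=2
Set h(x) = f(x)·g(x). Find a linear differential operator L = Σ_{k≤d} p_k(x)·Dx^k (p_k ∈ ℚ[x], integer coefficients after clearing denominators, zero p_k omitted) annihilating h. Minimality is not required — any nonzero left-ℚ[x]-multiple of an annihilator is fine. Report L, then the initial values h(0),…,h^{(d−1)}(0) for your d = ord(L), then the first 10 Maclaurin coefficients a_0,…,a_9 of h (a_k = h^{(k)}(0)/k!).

L = (10 + 26·x^2 + 11·x^4 + 4·x^6 + x^8) + (12·x + 20·x^3 + 12·x^5 + 4·x^7)·Dx + (12 + 32·x^2 + 18·x^4 + 8·x^6 + 2·x^8)·Dx^2 + (12·x + 20·x^3 + 12·x^5 + 4·x^7)·Dx^3 + (2 + 6·x^2 + 7·x^4 + 4·x^6 + x^8)·Dx^4  (order 4).
h: a_k = 0, -6, 0, 5, 0, -49/20, 0, 1301/840, 0, -23147/20160, …
ICs: h(0) = 0, h′(0) = -6, h′′(0) = 0, h′′′(0) = 30.

f: a_k = -3, 0, 3/2, 0, -1/8, 0, 1/240, 0, -1/13440, 0, …
g: a_k = 0, 2, 0, -2/3, 0, 2/5, 0, -2/7, 0, 2/9, …
Product ⇒ symmetric product L₀, ord ≤ 4.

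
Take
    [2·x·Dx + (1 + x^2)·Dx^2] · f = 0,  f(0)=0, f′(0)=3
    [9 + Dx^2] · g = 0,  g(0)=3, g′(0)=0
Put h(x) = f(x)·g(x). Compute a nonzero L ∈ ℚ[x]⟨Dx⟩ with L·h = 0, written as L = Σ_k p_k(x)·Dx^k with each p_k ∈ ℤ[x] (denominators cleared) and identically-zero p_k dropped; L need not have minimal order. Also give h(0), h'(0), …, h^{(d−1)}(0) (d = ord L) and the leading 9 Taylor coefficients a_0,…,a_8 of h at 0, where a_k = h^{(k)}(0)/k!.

f: a_k = 0, 3, 0, -1, 0, 3/5, 0, -3/7, 0, …
g: a_k = 3, 0, -27/2, 0, 81/8, 0, -243/80, 0, 2187/4480, …
Product ⇒ symmetric product L₀, ord ≤ 4.
L = (1170 + 3834·x^2 + 4779·x^4 + 2916·x^6 + 729·x^8) + (396·x + 1044·x^3 + 972·x^5 + 324·x^7)·Dx + (220 + 768·x^2 + 1026·x^4 + 648·x^6 + 162·x^8)·Dx^2 + (44·x + 116·x^3 + 108·x^5 + 36·x^7)·Dx^3 + (10 + 38·x^2 + 55·x^4 + 36·x^6 + 9·x^8)·Dx^4  (order 4).
h: a_k = 0, 9, 0, -87/2, 0, 1827/40, 0, -16029/560, 0, …
ICs: h(0) = 0, h′(0) = 9, h′′(0) = 0, h′′′(0) = -261.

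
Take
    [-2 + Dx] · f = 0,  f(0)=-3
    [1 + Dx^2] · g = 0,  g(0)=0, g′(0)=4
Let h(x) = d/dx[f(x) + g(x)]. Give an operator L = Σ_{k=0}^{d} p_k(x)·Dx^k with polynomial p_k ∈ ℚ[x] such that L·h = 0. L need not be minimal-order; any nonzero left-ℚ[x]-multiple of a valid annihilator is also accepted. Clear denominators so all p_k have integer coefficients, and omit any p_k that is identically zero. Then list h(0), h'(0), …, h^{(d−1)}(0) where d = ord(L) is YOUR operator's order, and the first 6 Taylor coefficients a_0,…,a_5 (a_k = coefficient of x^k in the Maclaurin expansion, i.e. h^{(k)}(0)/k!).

f: a_k = -3, -6, -6, -4, -2, -4/5, …
g: a_k = 0, 4, 0, -2/3, 0, 1/30, …
Sum ⇒ L₀ = lclm(L_f,L_g) in ℚ(x)⟨Dx⟩.
Derive L from L₀ (diff closure).
L = 2 - Dx + 2·Dx^2 - Dx^3  (order 3).
h: a_k = -2, -12, -14, -8, -23/6, -8/5, …
ICs: h(0) = -2, h′(0) = -12, h′′(0) = -28.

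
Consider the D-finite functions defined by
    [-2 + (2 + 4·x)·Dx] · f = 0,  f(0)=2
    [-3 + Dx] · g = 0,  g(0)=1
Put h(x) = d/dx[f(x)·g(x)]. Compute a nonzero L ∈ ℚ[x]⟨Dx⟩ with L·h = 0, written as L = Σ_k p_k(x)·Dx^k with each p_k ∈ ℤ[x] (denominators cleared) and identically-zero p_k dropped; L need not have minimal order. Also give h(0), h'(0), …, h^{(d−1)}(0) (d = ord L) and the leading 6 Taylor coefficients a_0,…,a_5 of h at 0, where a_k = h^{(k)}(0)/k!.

L = (7 + 24·x + 18·x^2) + (-2 - 7·x - 6·x^2)·Dx  (order 1).
h: a_k = 8, 28, 48, 52, 44, 126/5, …
ICs: h(0) = 8.

f: a_k = 2, 2, -1, 1, -5/4, 7/4, …
g: a_k = 1, 3, 9/2, 9/2, 27/8, 81/40, …
h₀=f·g: eliminate ⇒ L₀, order ≤ 1·1.
Differentiate: ansatz ord ≤ ord L₀ ⇒ L.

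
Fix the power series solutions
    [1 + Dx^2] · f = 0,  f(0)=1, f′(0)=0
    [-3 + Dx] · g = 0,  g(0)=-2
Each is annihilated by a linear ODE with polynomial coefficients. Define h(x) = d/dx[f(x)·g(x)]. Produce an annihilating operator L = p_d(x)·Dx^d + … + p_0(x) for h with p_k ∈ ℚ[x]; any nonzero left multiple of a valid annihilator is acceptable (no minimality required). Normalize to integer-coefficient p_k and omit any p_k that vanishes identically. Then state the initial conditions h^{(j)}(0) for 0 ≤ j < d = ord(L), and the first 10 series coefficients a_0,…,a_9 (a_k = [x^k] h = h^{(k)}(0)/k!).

L = 10 - 6·Dx + Dx^2  (order 2).
h: a_k = -6, -16, -18, -28/3, 1, 88/15, 83/15, 1054/315, 213/140, 1558/2835, …
ICs: h(0) = -6, h′(0) = -16.

f: a_k = 1, 0, -1/2, 0, 1/24, 0, -1/720, 0, 1/40320, 0, …
g: a_k = -2, -6, -9, -9, -27/4, -81/20, -81/40, -243/280, -729/2240, -243/2240, …
h₀=f·g: eliminate ⇒ L₀, order ≤ 2·1.
h=h₀': d/dx-closure on L₀ ⇒ L.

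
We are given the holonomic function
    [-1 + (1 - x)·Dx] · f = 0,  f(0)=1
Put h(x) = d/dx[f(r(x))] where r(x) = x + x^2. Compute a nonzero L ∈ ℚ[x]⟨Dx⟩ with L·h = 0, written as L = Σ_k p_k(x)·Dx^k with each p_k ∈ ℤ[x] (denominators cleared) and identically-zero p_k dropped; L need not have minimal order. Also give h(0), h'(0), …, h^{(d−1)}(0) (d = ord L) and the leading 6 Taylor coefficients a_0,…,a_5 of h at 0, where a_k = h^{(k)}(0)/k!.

f: a_k = 1, 1, 1, 1, 1, 1, …
Change of var in L_f (x↦r) gives L₀.
Derive L from L₀ (diff closure).
L = (4 + 6·x + 6·x^2) + (-1 - x + 3·x^2 + 2·x^3)·Dx  (order 1).
h: a_k = 1, 4, 9, 20, 40, 78, …
ICs: h(0) = 1.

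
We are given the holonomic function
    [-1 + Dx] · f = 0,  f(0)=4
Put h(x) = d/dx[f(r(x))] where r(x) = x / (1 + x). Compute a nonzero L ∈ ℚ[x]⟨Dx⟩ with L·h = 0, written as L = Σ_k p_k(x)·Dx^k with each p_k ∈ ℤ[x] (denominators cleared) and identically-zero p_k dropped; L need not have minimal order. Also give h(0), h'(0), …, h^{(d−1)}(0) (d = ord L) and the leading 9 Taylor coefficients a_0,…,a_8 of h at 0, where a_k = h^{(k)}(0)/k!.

f: a_k = 4, 4, 2, 2/3, 1/6, 1/30, 1/180, 1/1260, 1/10080, …
f∘r: x↦r, Dx↦Dx/r' in L_f ⇒ L₀.
h=h₀': d/dx-closure on L₀ ⇒ L.
L = (-1 - 2·x) + (-1 - 2·x - x^2)·Dx  (order 1).
h: a_k = 4, -4, 2, 2/3, -19/6, 151/30, -1091/180, 7841/1260, -56519/10080, …
ICs: h(0) = 4.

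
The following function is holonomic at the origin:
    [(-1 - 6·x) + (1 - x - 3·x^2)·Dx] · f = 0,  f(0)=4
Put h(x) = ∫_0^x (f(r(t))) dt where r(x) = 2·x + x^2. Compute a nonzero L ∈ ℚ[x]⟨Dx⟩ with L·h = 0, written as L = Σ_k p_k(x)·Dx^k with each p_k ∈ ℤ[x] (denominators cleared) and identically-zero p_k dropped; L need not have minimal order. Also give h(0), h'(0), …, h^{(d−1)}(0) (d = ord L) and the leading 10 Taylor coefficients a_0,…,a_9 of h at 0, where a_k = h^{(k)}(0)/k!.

f: a_k = 4, 4, 16, 28, 76, 160, 388, 868, 2032, 4636, …
h₀=f(r): pull back L_f along r ⇒ L₀.
h=∫h₀ ⇒ L = L₀·Dx.
L = (2 + 26·x + 36·x^2 + 12·x^3)·Dx + (-1 + 2·x + 13·x^2 + 12·x^3 + 3·x^4)·Dx^2  (order 2).
h: a_k = 0, 4, 4, 68/3, 72, 1568/5, 3860/3, 39484/7, 24876, 1008652/9, …
ICs: h(0) = 0, h′(0) = 4.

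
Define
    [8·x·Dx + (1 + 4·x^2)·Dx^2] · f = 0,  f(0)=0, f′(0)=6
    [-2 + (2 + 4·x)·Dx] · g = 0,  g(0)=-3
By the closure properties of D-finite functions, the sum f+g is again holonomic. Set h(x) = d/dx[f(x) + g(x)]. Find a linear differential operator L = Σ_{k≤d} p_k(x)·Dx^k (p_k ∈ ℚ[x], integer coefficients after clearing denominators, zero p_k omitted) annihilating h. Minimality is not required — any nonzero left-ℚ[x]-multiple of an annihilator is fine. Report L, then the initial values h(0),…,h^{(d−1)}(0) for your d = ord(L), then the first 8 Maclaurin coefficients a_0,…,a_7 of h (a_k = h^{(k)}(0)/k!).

L = (-8 - 40·x + 96·x^2 + 96·x^3) + (-11 - 32·x + 40·x^2 + 384·x^3 + 336·x^4)·Dx + (-1 + 6·x + 24·x^2 + 48·x^3 + 112·x^4 + 96·x^5)·Dx^2  (order 2).
h: a_k = 3, 3, -57/2, 15/2, 663/8, 189/8, -6837/16, 1287/16, …
ICs: h(0) = 3, h′(0) = 3.

f: a_k = 0, 6, 0, -8, 0, 96/5, 0, -384/7, …
g: a_k = -3, -3, 3/2, -3/2, 15/8, -21/8, 63/16, -99/16, …
f+g: L₀ = lclm(L_f,L_g), ord ≤ 2+1.
h=h₀': d/dx-closure on L₀ ⇒ L.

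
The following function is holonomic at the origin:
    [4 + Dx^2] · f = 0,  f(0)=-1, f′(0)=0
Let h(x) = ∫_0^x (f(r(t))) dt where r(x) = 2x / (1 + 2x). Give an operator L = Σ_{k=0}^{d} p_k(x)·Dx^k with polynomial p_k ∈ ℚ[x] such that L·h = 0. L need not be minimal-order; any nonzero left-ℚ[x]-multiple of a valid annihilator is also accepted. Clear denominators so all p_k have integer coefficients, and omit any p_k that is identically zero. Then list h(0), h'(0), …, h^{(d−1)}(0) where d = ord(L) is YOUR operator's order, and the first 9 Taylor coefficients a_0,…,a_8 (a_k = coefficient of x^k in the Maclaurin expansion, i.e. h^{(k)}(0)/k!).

f: a_k = -1, 0, 2, 0, -2/3, 0, 4/45, 0, -2/315, …
L₀ from L_f via x↦r, Dx↦r'^{-1}Dx.
h=∫₀ˣh₀: take L = L₀·Dx.
L = 16·Dx + (4 + 24·x + 48·x^2 + 32·x^3)·Dx^2 + (1 + 8·x + 24·x^2 + 32·x^3 + 16·x^4)·Dx^3  (order 3).
h: a_k = 0, -1, 0, 8/3, -8, 256/15, -256/9, 1408/45, 64/5, …
ICs: h(0) = 0, h′(0) = -1, h′′(0) = 0.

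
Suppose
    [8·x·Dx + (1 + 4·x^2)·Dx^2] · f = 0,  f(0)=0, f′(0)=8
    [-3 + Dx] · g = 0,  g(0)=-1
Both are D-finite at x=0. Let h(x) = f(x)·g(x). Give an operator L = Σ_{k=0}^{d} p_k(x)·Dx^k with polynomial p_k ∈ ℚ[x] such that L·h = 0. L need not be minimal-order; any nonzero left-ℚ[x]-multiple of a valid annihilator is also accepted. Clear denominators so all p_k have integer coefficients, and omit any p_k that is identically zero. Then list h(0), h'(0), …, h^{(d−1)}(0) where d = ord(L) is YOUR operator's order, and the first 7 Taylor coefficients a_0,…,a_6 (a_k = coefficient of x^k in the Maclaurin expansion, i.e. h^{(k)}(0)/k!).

L = (9 - 24·x + 36·x^2) + (-6 + 8·x - 24·x^2)·Dx + (1 + 4·x^2)·Dx^2  (order 2).
h: a_k = 0, -8, -24, -76/3, -4, -23/5, -45, …
ICs: h(0) = 0, h′(0) = -8.

f: a_k = 0, 8, 0, -32/3, 0, 128/5, 0, …
g: a_k = -1, -3, -9/2, -9/2, -27/8, -81/40, -81/80, …
Product ⇒ symmetric product L₀, ord ≤ 2.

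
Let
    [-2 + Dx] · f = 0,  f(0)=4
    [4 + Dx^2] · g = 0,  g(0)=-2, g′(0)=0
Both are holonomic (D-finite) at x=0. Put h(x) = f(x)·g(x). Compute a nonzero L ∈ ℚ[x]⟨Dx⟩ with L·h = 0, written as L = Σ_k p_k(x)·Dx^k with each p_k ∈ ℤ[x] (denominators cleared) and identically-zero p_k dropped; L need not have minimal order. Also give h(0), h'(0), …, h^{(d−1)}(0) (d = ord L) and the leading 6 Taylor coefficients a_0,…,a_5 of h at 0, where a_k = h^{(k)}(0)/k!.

f: a_k = 4, 8, 8, 16/3, 8/3, 16/15, …
g: a_k = -2, 0, 4, 0, -4/3, 0, …
Sym-product of L_f,L_g gives L₀ (≤ ord 2).
L = 8 - 4·Dx + Dx^2  (order 2).
h: a_k = -8, -16, 0, 64/3, 64/3, 128/15, …
ICs: h(0) = -8, h′(0) = -16.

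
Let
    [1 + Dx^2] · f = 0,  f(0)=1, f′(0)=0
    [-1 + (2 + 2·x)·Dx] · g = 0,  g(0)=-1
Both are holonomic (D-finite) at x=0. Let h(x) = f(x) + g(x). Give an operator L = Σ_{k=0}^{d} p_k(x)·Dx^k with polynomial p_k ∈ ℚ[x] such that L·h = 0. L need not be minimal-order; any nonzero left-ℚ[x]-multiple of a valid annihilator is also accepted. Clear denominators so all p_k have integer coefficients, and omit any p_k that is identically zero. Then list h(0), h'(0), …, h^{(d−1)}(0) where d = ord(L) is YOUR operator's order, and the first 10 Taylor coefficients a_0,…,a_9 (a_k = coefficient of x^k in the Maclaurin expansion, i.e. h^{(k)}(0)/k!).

L = (-7 - 8·x - 4·x^2) + (6 + 22·x + 24·x^2 + 8·x^3)·Dx + (-7 - 8·x - 4·x^2)·Dx^2 + (6 + 22·x + 24·x^2 + 8·x^3)·Dx^3  (order 3).
h: a_k = 0, -1/2, -3/8, -1/16, 31/384, -7/256, 881/46080, -33/2048, 135391/10321920, -715/65536, …
ICs: h(0) = 0, h′(0) = -1/2, h′′(0) = -3/4.

f: a_k = 1, 0, -1/2, 0, 1/24, 0, -1/720, 0, 1/40320, 0, …
g: a_k = -1, -1/2, 1/8, -1/16, 5/128, -7/256, 21/1024, -33/2048, 429/32768, -715/65536, …
f+g: L₀ = lclm(L_f,L_g), ord ≤ 2+1.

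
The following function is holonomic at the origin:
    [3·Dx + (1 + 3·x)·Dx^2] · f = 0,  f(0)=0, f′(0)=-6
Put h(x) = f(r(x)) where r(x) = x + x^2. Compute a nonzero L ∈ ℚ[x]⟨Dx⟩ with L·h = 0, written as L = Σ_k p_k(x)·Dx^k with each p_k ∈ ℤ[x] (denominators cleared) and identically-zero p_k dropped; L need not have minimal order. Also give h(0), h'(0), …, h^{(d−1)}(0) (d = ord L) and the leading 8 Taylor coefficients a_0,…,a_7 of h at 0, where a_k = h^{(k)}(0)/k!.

f: a_k = 0, -6, 9, -18, 81/2, -486/5, 243, -4374/7, …
h₀=f(r): pull back L_f along r ⇒ L₀.
L = (1 + 6·x + 6·x^2)·Dx + (1 + 5·x + 9·x^2 + 6·x^3)·Dx^2  (order 2).
h: a_k = 0, -6, 3, 0, -9/2, 54/5, -18, 162/7, …
ICs: h(0) = 0, h′(0) = -6.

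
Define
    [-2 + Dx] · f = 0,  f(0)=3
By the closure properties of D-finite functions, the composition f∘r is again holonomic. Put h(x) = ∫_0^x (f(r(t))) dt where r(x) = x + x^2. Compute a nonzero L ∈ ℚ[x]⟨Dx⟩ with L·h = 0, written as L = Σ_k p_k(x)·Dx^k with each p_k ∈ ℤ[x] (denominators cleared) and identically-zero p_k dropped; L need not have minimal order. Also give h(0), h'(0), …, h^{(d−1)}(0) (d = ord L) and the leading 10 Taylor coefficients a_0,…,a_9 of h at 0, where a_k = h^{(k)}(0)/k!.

L = (-2 - 4·x)·Dx + Dx^2  (order 2).
h: a_k = 0, 3, 3, 4, 4, 4, 52/15, 304/105, 232/105, 1528/945, …
ICs: h(0) = 0, h′(0) = 3.

f: a_k = 3, 6, 6, 4, 2, 4/5, 4/15, 8/105, 2/105, 4/945, …
Substitute x→r, Dx→(1/r')Dx; clear ⇒ L₀.
∫: right-multiply L₀ by Dx.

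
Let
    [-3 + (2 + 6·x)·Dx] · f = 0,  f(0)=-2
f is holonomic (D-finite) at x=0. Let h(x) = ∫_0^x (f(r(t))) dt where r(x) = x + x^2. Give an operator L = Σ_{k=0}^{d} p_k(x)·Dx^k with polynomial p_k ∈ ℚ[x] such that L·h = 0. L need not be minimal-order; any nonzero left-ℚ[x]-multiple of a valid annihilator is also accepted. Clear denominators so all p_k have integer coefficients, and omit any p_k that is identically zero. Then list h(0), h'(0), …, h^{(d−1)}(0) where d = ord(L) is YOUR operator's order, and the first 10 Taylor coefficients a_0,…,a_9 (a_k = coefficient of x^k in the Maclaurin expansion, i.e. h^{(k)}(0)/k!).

f: a_k = -2, -3, 9/4, -27/8, 405/64, -1701/128, 15309/512, -72171/1024, 2814669/16384, -14073345/32768, …
Substitute x→r, Dx→(1/r')Dx; clear ⇒ L₀.
Integrate: L := L₀·Dx.
L = (-3 - 6·x)·Dx + (2 + 6·x + 6·x^2)·Dx^2  (order 2).
h: a_k = 0, -2, -3/2, -1/4, 9/32, -99/320, 81/256, -999/3584, 1377/8192, 693/16384, …
ICs: h(0) = 0, h′(0) = -2.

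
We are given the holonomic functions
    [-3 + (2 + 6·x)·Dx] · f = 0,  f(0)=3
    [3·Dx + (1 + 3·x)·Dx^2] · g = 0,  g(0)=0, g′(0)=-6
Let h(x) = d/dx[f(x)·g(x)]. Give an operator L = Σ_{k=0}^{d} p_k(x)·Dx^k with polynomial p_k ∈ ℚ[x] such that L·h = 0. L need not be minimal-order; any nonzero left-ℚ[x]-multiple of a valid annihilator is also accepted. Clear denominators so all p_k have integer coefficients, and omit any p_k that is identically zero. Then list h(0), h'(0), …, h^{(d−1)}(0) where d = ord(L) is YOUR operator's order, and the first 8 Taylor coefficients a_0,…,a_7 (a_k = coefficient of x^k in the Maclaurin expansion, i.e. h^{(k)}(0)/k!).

f: a_k = 3, 9/2, -27/8, 81/16, -1215/128, 5103/256, -45927/1024, 216513/2048, …
g: a_k = 0, -6, 9, -18, 81/2, -486/5, 243, -4374/7, …
f·g: L₀ = L_f ⊗_s L_g, ord ≤ 1·2.
h₀' ⇒ L via d/dx closure of L₀.
L = 9 + (24 + 72·x)·Dx + (4 + 24·x + 36·x^2)·Dx^2  (order 2).
h: a_k = -18, 0, 81/4, -81, 17253/64, -67797/80, 6655041/2560, -17642529/2240, …
ICs: h(0) = -18, h′(0) = 0.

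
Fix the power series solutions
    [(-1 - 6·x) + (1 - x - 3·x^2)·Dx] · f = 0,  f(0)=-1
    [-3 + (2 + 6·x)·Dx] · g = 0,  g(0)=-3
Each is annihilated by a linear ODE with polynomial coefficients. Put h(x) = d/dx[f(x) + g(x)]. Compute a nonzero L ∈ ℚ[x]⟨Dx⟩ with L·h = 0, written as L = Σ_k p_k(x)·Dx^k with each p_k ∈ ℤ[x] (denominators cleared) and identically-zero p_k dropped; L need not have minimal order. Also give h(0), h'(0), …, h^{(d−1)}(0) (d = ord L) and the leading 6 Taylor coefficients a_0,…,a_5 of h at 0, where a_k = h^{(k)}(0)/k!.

L = (-468 - 2754·x - 7452·x^2 - 6804·x^3 - 7290·x^4) + (-141 - 2052·x - 10179·x^2 - 21384·x^3 - 26001·x^4 - 21870·x^5)·Dx + (38 + 274·x + 546·x^2 - 234·x^3 - 2970·x^4 - 6642·x^5 - 4860·x^6)·Dx^2  (order 2).
h: a_k = -11/2, -5/4, -579/16, -1217/32, -76715/256, -160203/512, …
ICs: h(0) = -11/2, h′(0) = -5/4.

f: a_k = -1, -1, -4, -7, -19, -40, …
g: a_k = -3, -9/2, 27/8, -81/16, 1215/128, -5103/256, …
Sum ⇒ L₀ = lclm(L_f,L_g) in ℚ(x)⟨Dx⟩.
Differentiate: ansatz ord ≤ ord L₀ ⇒ L.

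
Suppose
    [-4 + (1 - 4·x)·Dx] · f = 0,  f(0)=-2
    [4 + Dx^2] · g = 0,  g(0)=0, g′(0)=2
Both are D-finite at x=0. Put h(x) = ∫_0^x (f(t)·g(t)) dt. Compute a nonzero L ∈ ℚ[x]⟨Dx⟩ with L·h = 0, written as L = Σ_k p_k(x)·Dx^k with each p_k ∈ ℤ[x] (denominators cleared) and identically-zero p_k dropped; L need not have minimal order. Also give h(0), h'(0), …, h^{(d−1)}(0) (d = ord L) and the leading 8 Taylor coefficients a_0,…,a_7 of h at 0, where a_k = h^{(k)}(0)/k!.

L = (-4 + 16·x)·Dx + 8·Dx^2 + (-1 + 4·x)·Dx^3  (order 3).
h: a_k = 0, 0, -2, -16/3, -46/3, -736/15, -7364/45, -8416/15, …
ICs: h(0) = 0, h′(0) = 0, h′′(0) = -4.

f: a_k = -2, -8, -32, -128, -512, -2048, -8192, -32768, …
g: a_k = 0, 2, 0, -4/3, 0, 4/15, 0, -8/315, …
Sym-product of L_f,L_g gives L₀ (≤ ord 2).
∫: right-multiply L₀ by Dx.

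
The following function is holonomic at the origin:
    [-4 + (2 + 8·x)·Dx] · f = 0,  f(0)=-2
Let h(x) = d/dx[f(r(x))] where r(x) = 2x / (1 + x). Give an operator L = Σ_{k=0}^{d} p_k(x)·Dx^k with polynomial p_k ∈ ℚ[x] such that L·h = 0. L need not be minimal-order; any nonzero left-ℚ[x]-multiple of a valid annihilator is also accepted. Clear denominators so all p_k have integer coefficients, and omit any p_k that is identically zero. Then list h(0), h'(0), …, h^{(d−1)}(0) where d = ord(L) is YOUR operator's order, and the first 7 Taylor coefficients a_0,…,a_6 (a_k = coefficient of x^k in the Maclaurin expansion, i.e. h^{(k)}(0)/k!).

f: a_k = -2, -4, 4, -8, 20, -56, 168, …
Change of var in L_f (x↦r) gives L₀.
Derive L from L₀ (diff closure).
L = (-6 - 18·x) + (-1 - 10·x - 9·x^2)·Dx  (order 1).
h: a_k = -8, 48, -312, 2272, -17640, 141840, -1165080, …
ICs: h(0) = -8.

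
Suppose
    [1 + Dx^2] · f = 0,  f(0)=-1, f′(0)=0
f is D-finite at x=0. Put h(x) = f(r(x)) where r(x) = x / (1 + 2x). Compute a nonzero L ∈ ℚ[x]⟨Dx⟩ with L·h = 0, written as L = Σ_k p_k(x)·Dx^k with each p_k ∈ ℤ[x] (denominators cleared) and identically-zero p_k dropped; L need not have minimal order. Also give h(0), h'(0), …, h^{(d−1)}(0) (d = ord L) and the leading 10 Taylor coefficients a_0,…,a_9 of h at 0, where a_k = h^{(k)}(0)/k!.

f: a_k = -1, 0, 1/2, 0, -1/24, 0, 1/720, 0, -1/40320, 0, …
h₀=f(r): pull back L_f along r ⇒ L₀.
L = 1 + (4 + 24·x + 48·x^2 + 32·x^3)·Dx + (1 + 8·x + 24·x^2 + 32·x^3 + 16·x^4)·Dx^2  (order 2).
h: a_k = -1, 0, 1/2, -2, 143/24, -47/3, 27601/720, -1787/20, 8095583/40320, -1103647/2520, …
ICs: h(0) = -1, h′(0) = 0.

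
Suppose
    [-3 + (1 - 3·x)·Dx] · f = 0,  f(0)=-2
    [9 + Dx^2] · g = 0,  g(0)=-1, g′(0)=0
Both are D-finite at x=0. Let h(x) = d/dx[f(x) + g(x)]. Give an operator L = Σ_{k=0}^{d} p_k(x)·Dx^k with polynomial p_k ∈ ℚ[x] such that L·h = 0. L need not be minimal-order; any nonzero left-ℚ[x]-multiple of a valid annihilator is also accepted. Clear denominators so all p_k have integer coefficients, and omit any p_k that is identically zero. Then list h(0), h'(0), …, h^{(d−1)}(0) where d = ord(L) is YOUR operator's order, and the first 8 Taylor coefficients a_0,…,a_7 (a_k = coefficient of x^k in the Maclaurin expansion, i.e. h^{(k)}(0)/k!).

L = (702 - 324·x + 486·x^2) + (-63 + 243·x - 243·x^2 + 243·x^3)·Dx + (78 - 36·x + 54·x^2)·Dx^2 + (-7 + 27·x - 27·x^2 + 27·x^3)·Dx^3  (order 3).
h: a_k = -6, -27, -162, -1323/2, -2430, -349677/40, -30618, -58787289/560, …
ICs: h(0) = -6, h′(0) = -27, h′′(0) = -324.

f: a_k = -2, -6, -18, -54, -162, -486, -1458, -4374, …
g: a_k = -1, 0, 9/2, 0, -27/8, 0, 81/80, 0, …
Weyl lclm of L_f,L_g ⇒ L₀ (ord ≤ 3).
h₀' ⇒ L via d/dx closure of L₀.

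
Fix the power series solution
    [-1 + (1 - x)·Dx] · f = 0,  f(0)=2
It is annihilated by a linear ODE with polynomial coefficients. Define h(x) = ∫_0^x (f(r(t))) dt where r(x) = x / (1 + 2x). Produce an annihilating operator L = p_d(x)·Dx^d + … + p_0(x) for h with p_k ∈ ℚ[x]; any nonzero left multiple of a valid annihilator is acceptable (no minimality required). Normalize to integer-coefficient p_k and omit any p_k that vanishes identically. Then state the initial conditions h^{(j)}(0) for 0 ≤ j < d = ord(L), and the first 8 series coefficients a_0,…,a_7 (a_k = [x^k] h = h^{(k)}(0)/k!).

L = -Dx + (1 + 3·x + 2·x^2)·Dx^2  (order 2).
h: a_k = 0, 2, 1, -2/3, 1/2, -2/5, 1/3, -2/7, …
ICs: h(0) = 0, h′(0) = 2.

f: a_k = 2, 2, 2, 2, 2, 2, 2, 2, …
Change of var in L_f (x↦r) gives L₀.
h=∫₀ˣh₀: take L = L₀·Dx.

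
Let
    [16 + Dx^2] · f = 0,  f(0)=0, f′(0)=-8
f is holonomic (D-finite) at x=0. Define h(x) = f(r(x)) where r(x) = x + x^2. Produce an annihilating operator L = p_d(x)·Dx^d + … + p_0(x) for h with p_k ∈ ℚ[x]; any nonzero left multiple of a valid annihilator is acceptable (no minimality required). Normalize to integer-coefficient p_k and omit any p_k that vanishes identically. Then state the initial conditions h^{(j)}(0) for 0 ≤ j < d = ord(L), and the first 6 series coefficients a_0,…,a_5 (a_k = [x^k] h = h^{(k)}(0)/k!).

L = (16 + 96·x + 192·x^2 + 128·x^3) - 2·Dx + (1 + 2·x)·Dx^2  (order 2).
h: a_k = 0, -8, -8, 64/3, 64, 704/15, …
ICs: h(0) = 0, h′(0) = -8.

f: a_k = 0, -8, 0, 64/3, 0, -256/15, …
h₀=f(r): pull back L_f along r ⇒ L₀.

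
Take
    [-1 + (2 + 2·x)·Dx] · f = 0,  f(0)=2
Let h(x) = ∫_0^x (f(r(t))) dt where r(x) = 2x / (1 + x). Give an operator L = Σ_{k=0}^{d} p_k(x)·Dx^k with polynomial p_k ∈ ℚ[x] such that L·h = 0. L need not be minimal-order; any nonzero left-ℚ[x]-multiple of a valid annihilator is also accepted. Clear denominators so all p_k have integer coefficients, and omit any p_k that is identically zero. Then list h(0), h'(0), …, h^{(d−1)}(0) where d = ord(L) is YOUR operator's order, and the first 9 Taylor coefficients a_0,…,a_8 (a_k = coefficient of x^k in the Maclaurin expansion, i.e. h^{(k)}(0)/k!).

f: a_k = 2, 1, -1/4, 1/8, -5/64, 7/128, -21/512, 33/1024, -429/16384, …
f∘r: x↦r, Dx↦Dx/r' in L_f ⇒ L₀.
h=∫₀ˣh₀: take L = L₀·Dx.
L = -Dx + (1 + 4·x + 3·x^2)·Dx^2  (order 2).
h: a_k = 0, 2, 1, -1, 5/4, -37/20, 25/8, -327/56, 753/64, …
ICs: h(0) = 0, h′(0) = 2.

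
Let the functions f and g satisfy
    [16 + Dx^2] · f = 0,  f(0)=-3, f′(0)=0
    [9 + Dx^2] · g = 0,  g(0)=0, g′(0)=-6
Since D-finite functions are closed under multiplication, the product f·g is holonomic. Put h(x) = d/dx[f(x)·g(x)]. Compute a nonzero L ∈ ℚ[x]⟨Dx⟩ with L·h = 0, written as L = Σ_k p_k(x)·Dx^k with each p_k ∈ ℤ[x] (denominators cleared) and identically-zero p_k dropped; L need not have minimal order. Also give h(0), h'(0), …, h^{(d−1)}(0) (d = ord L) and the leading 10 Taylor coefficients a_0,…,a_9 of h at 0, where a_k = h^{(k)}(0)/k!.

L = 49 + 50·Dx^2 + Dx^4  (order 4).
h: a_k = 18, 0, -513, 0, 8403/4, 0, -137257/40, 0, 6725601/2240, 0, …
ICs: h(0) = 18, h′(0) = 0, h′′(0) = -1026, h′′′(0) = 0.

f: a_k = -3, 0, 24, 0, -32, 0, 256/15, 0, -512/105, 0, …
g: a_k = 0, -6, 0, 9, 0, -81/20, 0, 243/280, 0, -243/2240, …
Product ⇒ symmetric product L₀, ord ≤ 4.
h₀' ⇒ L via d/dx closure of L₀.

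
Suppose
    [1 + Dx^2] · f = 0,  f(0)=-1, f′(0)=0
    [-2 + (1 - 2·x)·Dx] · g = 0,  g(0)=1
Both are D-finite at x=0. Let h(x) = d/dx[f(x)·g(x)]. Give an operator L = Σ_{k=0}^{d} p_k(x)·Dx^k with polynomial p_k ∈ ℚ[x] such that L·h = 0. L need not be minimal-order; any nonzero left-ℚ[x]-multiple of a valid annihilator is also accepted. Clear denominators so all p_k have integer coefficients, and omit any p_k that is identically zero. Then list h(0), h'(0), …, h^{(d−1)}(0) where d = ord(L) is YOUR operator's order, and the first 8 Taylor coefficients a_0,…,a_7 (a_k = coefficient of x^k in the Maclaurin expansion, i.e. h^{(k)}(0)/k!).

L = (-7 - 4·x + 4·x^2) + (-4 + 8·x)·Dx + (1 - 4·x + 4·x^2)·Dx^2  (order 2).
h: a_k = -2, -7, -21, -337/6, -1685/12, -40439/120, -283073/360, -9058337/5040, …
ICs: h(0) = -2, h′(0) = -7.

f: a_k = -1, 0, 1/2, 0, -1/24, 0, 1/720, 0, …
g: a_k = 1, 2, 4, 8, 16, 32, 64, 128, …
Product ⇒ symmetric product L₀, ord ≤ 2.
Differentiate: ansatz ord ≤ ord L₀ ⇒ L.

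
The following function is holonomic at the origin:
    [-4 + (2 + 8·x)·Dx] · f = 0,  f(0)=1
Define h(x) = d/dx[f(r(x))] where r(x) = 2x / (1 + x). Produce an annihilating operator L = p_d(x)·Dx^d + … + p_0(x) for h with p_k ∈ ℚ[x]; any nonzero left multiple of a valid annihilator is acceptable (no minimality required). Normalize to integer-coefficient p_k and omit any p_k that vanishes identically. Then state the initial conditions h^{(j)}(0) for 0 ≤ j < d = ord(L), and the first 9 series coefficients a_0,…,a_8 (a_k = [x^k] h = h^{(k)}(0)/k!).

L = (-6 - 18·x) + (-1 - 10·x - 9·x^2)·Dx  (order 1).
h: a_k = 4, -24, 156, -1136, 8820, -70920, 582540, -4854240, 40872420, …
ICs: h(0) = 4.

f: a_k = 1, 2, -2, 4, -10, 28, -84, 264, -858, …
Change of var in L_f (x↦r) gives L₀.
Differentiate: ansatz ord ≤ ord L₀ ⇒ L.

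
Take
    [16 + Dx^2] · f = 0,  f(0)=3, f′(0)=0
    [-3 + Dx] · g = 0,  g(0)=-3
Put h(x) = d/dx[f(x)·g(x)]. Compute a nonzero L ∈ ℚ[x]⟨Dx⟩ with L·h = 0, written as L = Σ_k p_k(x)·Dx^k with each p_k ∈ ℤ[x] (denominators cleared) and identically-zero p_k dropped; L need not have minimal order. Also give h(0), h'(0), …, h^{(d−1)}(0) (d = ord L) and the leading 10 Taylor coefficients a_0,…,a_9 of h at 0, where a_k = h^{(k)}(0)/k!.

f: a_k = 3, 0, -24, 0, 32, 0, -256/15, 0, 512/105, 0, …
g: a_k = -3, -9, -27/2, -27/2, -81/8, -243/40, -243/80, -729/560, -2187/4480, -729/4480, …
f·g: L₀ = L_f ⊗_s L_g, ord ≤ 2·1.
h₀' ⇒ L via d/dx closure of L₀.
L = 25 - 6·Dx + Dx^2  (order 2).
h: a_k = -27, 63, 1053/2, 1581/2, 711/8, -35259/40, -76443/80, -164833/560, 922077/4480, 1379041/5760, …
ICs: h(0) = -27, h′(0) = 63.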